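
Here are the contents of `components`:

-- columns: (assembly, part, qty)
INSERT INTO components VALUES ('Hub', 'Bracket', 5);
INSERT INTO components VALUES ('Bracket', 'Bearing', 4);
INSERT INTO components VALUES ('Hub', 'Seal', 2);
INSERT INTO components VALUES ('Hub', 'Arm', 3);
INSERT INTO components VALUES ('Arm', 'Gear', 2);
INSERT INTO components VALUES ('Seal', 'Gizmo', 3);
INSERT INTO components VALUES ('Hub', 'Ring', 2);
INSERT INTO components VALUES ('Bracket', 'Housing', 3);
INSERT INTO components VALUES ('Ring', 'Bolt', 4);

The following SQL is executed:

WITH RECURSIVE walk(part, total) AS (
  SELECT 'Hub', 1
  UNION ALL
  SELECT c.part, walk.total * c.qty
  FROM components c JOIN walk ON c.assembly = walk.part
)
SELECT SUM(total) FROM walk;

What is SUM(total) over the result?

Base: (Hub, total=1).
Iteration 1: components of {Hub} -> Arm = 1*3 = 3, Bracket = 1*5 = 5, Ring = 1*2 = 2, Seal = 1*2 = 2.
Iteration 2: components of {Arm,Bracket,Ring,Seal} -> Bearing = 5*4 = 20, Bolt = 2*4 = 8, Gear = 3*2 = 6, Gizmo = 2*3 = 6, Housing = 5*3 = 15.
Iteration 3: no further components; recursion stops.
SUM(total) = 1 + 5 + 2 + 3 + 2 + 20 + 15 + 6 + 6 + 8 = 68.

68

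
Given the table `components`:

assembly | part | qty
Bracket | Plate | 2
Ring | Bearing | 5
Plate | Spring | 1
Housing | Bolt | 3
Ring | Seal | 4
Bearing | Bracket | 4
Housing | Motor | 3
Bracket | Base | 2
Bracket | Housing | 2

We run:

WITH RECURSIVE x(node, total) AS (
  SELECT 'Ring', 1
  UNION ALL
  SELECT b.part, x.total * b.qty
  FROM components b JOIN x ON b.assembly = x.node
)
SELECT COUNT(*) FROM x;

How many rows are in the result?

10

Base: (Ring, total=1).
Iteration 1: components of {Ring} -> Bearing = 1*5 = 5, Seal = 1*4 = 4.
Iteration 2: components of {Bearing,Seal} -> Bracket = 5*4 = 20.
Iteration 3: components of {Bracket} -> Base = 20*2 = 40, Housing = 20*2 = 40, Plate = 20*2 = 40.
Iteration 4: components of {Base,Housing,Plate} -> Bolt = 40*3 = 120, Motor = 40*3 = 120, Spring = 40*1 = 40.
Iteration 5: no further components; recursion stops.
Total rows emitted: 10.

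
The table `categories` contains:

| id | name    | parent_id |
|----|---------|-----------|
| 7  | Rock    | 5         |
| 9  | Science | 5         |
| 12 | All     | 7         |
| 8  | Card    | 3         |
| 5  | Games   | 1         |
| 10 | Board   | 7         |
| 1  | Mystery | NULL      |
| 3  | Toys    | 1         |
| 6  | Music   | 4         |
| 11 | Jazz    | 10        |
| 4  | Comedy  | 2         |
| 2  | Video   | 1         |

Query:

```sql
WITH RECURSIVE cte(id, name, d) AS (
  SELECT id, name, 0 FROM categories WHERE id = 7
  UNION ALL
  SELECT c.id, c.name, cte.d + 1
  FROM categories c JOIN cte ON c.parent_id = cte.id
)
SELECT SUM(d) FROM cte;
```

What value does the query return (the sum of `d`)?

4

Base: id=7 (Rock) at d 0.
Iteration 1: rows with parent_id in {7} -> Board (id 10, d 1), All (id 12, d 1).
Iteration 2: rows with parent_id in {10,12} -> Jazz (id 11, d 2).
Iteration 3: no rows with parent_id in {11}; recursion stops.
SUM(d) = 0 + 1 + 1 + 2 = 4.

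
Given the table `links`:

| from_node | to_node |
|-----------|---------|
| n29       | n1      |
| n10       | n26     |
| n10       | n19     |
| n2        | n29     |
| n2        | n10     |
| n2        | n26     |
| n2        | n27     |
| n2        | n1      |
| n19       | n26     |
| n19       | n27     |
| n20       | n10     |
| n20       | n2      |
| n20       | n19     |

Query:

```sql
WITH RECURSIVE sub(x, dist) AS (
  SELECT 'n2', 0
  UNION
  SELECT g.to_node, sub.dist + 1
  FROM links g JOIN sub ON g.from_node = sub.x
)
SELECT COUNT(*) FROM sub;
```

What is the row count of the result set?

Base: (n2, dist=0).
Iteration 1: edges from {n2} -> (n1, dist=1), (n10, dist=1), (n26, dist=1), (n27, dist=1), (n29, dist=1).
Iteration 2: edges from {n1,n10,n26,n27,n29} -> (n1, dist=2), (n19, dist=2), (n26, dist=2).
Iteration 3: edges from {n1,n19,n26} -> (n26, dist=3), (n27, dist=3).
Iteration 4: no outgoing edges from {n26,n27}; recursion stops.
Total rows emitted: 11.

11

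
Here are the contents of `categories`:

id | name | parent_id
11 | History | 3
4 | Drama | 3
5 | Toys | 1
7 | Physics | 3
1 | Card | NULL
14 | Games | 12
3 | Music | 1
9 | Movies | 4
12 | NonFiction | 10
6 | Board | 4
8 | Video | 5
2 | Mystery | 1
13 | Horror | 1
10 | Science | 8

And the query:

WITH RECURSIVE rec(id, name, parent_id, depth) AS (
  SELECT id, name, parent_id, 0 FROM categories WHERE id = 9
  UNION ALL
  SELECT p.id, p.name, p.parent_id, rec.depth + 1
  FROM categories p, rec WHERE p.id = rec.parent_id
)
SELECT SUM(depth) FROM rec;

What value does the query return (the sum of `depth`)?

Base: id=9 (Movies), parent_id=4, depth 0.
Iteration 1: join on id=4 -> Drama (id 4, parent_id=3, depth 1).
Iteration 2: join on id=3 -> Music (id 3, parent_id=1, depth 2).
Iteration 3: join on id=1 -> Card (id 1, parent_id=NULL, depth 3).
Iteration 4: parent_id is NULL; no match; recursion stops.
SUM(depth) = 0 + 1 + 2 + 3 = 6.

6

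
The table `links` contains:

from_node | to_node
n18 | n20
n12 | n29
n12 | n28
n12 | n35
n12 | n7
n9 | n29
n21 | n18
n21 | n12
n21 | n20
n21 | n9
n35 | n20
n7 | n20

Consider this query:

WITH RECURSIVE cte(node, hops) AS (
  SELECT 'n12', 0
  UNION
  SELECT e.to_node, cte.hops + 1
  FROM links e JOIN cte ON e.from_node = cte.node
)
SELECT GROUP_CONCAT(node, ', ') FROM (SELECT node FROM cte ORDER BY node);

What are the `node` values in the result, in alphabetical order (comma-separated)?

Base: (n12, hops=0).
Iteration 1: edges from {n12} -> (n28, hops=1), (n29, hops=1), (n35, hops=1), (n7, hops=1).
Iteration 2: edges from {n28,n29,n35,n7} -> (n20, hops=2). [UNION drops 1 duplicate row(s)]
Iteration 3: no outgoing edges from {n20}; recursion stops.

n12, n20, n28, n29, n35, n7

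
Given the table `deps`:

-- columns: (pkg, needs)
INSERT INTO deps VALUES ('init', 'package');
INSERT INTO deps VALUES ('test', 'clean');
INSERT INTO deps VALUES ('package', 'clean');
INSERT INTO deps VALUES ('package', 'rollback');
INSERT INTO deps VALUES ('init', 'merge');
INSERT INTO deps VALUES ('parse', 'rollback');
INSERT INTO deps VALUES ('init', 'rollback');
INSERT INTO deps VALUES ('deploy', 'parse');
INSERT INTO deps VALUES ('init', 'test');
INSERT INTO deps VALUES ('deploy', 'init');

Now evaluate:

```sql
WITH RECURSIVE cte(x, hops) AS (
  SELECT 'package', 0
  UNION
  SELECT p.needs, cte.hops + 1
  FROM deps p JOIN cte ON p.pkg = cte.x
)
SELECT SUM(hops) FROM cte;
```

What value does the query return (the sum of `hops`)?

Base: (package, hops=0).
Iteration 1: edges from {package} -> (clean, hops=1), (rollback, hops=1).
Iteration 2: no outgoing edges from {clean,rollback}; recursion stops.
SUM(hops) = 0 + 1 + 1 = 2.

2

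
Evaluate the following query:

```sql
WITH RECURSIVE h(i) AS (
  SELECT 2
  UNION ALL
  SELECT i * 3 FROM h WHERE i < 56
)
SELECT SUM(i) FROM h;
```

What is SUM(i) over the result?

Base: i=2.
Iteration 1: 2 < 56 holds -> i = 2 * 3 = 6.
Iteration 2: 6 < 56 holds -> i = 6 * 3 = 18.
Iteration 3: 18 < 56 holds -> i = 18 * 3 = 54.
Iteration 4: 54 < 56 holds -> i = 54 * 3 = 162.
Iteration 5: 162 < 56 fails; recursion stops.
SUM(i) = 2 + 6 + 18 + 54 + 162 = 242.

242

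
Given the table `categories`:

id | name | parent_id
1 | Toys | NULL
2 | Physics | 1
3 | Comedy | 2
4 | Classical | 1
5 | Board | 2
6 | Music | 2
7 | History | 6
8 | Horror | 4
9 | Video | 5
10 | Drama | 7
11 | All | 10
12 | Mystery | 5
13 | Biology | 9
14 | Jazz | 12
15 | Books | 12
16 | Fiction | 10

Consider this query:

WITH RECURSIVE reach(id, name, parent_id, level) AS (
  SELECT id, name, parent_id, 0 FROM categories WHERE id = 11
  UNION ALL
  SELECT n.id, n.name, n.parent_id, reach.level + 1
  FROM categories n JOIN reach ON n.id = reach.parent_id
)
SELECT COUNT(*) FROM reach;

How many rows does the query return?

Base: id=11 (All), parent_id=10, level 0.
Iteration 1: join on id=10 -> Drama (id 10, parent_id=7, level 1).
Iteration 2: join on id=7 -> History (id 7, parent_id=6, level 2).
Iteration 3: join on id=6 -> Music (id 6, parent_id=2, level 3).
Iteration 4: join on id=2 -> Physics (id 2, parent_id=1, level 4).
Iteration 5: join on id=1 -> Toys (id 1, parent_id=NULL, level 5).
Iteration 6: parent_id is NULL; no match; recursion stops.
Total rows emitted: 6.

6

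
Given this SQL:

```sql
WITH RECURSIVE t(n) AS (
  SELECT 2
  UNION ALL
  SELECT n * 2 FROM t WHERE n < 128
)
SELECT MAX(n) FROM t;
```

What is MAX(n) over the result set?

Base: n=2.
Iteration 1: 2 < 128 holds -> n = 2 * 2 = 4.
Iteration 2: 4 < 128 holds -> n = 4 * 2 = 8.
Iteration 3: 8 < 128 holds -> n = 8 * 2 = 16.
Iteration 4: 16 < 128 holds -> n = 16 * 2 = 32.
Iteration 5: 32 < 128 holds -> n = 32 * 2 = 64.
Iteration 6: 64 < 128 holds -> n = 64 * 2 = 128.
Iteration 7: 128 < 128 fails; recursion stops.
n values: 2, 4, 8, 16, 32, 64, 128; the maximum is 128.

128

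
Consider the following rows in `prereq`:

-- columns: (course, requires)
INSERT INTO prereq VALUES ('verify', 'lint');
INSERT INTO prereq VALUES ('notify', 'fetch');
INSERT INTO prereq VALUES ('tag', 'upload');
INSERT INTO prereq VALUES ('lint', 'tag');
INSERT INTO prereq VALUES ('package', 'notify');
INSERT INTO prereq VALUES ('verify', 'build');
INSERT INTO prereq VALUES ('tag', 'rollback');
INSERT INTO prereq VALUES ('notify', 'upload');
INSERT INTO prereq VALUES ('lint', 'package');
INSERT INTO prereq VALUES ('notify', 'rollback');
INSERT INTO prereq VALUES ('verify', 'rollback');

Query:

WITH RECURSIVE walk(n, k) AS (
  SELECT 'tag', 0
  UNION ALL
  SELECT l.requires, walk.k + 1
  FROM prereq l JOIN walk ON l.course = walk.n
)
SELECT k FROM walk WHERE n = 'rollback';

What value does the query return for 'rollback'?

1

Base: (tag, k=0).
Iteration 1: edges from {tag} -> (rollback, k=1), (upload, k=1).
Iteration 2: no outgoing edges from {rollback,upload}; recursion stops.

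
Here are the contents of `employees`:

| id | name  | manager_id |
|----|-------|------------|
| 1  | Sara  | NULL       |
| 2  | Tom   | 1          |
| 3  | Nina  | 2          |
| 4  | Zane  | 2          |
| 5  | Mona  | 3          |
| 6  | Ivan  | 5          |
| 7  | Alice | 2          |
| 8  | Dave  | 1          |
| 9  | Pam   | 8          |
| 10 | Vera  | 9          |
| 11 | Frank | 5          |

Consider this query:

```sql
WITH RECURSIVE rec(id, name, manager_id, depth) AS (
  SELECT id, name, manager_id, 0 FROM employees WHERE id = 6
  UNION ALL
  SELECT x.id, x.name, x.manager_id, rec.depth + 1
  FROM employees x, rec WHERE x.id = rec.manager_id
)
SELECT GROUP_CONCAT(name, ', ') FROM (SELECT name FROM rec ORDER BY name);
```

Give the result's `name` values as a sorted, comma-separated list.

Base: id=6 (Ivan), manager_id=5, depth 0.
Iteration 1: join on id=5 -> Mona (id 5, manager_id=3, depth 1).
Iteration 2: join on id=3 -> Nina (id 3, manager_id=2, depth 2).
Iteration 3: join on id=2 -> Tom (id 2, manager_id=1, depth 3).
Iteration 4: join on id=1 -> Sara (id 1, manager_id=NULL, depth 4).
Iteration 5: manager_id is NULL; no match; recursion stops.

Ivan, Mona, Nina, Sara, Tom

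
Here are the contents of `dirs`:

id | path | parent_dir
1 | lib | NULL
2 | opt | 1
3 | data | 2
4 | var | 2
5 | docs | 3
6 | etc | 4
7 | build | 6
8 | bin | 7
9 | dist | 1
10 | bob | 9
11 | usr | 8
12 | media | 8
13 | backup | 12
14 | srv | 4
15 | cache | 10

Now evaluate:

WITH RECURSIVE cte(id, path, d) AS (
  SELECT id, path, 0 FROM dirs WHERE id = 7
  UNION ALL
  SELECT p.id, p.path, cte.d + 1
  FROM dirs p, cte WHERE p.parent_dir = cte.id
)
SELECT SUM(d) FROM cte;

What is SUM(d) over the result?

Base: id=7 (build) at d 0.
Iteration 1: rows with parent_dir in {7} -> bin (id 8, d 1).
Iteration 2: rows with parent_dir in {8} -> usr (id 11, d 2), media (id 12, d 2).
Iteration 3: rows with parent_dir in {11,12} -> backup (id 13, d 3).
Iteration 4: no rows with parent_dir in {13}; recursion stops.
SUM(d) = 0 + 1 + 2 + 2 + 3 = 8.

8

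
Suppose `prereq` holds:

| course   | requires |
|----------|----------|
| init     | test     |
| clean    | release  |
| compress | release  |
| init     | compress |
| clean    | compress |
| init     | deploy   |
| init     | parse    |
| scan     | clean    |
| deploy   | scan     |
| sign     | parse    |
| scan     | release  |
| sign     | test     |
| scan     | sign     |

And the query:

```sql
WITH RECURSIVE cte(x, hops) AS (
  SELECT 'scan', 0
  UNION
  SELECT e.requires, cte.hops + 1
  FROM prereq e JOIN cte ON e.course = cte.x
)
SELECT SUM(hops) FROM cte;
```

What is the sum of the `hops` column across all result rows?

14

Base: (scan, hops=0).
Iteration 1: edges from {scan} -> (clean, hops=1), (release, hops=1), (sign, hops=1).
Iteration 2: edges from {clean,release,sign} -> (compress, hops=2), (parse, hops=2), (release, hops=2), (test, hops=2).
Iteration 3: edges from {compress,parse,release,test} -> (release, hops=3).
Iteration 4: no outgoing edges from {release}; recursion stops.
SUM(hops) = 0 + 1 + 1 + 1 + 2 + 2 + 2 + 2 + 3 = 14.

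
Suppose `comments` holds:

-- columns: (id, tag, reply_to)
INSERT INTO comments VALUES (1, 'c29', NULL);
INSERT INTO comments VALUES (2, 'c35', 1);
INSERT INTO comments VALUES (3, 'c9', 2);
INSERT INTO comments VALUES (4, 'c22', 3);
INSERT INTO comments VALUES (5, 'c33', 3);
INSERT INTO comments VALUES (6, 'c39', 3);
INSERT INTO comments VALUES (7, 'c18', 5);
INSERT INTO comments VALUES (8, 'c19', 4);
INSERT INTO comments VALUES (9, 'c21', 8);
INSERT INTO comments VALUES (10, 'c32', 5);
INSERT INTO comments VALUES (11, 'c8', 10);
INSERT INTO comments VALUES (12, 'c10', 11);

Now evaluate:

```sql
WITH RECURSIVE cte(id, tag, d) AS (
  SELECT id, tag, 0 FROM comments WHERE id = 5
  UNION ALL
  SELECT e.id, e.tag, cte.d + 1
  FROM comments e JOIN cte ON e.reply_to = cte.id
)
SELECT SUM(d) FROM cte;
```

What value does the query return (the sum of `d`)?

Base: id=5 (c33) at d 0.
Iteration 1: rows with reply_to in {5} -> c18 (id 7, d 1), c32 (id 10, d 1).
Iteration 2: rows with reply_to in {7,10} -> c8 (id 11, d 2).
Iteration 3: rows with reply_to in {11} -> c10 (id 12, d 3).
Iteration 4: no rows with reply_to in {12}; recursion stops.
SUM(d) = 0 + 1 + 1 + 2 + 3 = 7.

7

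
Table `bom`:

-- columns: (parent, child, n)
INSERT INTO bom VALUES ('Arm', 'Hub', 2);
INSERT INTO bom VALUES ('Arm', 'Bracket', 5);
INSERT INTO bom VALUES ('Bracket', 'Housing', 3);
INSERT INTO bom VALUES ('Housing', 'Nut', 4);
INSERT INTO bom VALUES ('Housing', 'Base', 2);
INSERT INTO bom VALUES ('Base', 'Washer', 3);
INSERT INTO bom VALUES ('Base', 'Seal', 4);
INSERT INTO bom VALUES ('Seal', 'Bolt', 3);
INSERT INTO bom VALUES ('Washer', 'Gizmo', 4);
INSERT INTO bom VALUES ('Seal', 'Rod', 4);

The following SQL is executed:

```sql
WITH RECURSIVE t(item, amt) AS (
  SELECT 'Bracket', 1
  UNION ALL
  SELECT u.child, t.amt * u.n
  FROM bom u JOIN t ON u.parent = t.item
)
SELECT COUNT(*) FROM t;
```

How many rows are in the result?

Base: (Bracket, amt=1).
Iteration 1: components of {Bracket} -> Housing = 1*3 = 3.
Iteration 2: components of {Housing} -> Base = 3*2 = 6, Nut = 3*4 = 12.
Iteration 3: components of {Base,Nut} -> Seal = 6*4 = 24, Washer = 6*3 = 18.
Iteration 4: components of {Seal,Washer} -> Bolt = 24*3 = 72, Gizmo = 18*4 = 72, Rod = 24*4 = 96.
Iteration 5: no further components; recursion stops.
Total rows emitted: 9.

9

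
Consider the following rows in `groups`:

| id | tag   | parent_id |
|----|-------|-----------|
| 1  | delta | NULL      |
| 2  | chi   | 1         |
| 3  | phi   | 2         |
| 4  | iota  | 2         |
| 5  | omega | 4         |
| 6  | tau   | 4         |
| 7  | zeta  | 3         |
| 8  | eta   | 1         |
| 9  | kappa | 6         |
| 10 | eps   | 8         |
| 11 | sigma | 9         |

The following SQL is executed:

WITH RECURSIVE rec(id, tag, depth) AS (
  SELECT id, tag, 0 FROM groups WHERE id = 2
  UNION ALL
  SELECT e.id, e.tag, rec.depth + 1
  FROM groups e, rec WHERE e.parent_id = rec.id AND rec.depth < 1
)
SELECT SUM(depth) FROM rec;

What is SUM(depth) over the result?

2

Base: id=2 (chi) at depth 0.
Iteration 1: rows with parent_id in {2} -> phi (id 3, depth 1), iota (id 4, depth 1).
Iteration 2: depth < 1 fails for all current rows; recursion stops.
SUM(depth) = 0 + 1 + 1 = 2.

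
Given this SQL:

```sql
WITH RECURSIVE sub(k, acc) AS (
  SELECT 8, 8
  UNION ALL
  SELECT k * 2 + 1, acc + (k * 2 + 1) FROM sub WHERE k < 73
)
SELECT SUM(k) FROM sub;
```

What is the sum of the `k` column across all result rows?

274

Base: k=8, acc=8.
Iteration 1: 8 < 73 holds -> k = 8 * 2 + 1 = 17, acc = 8 + 17 = 25.
Iteration 2: 17 < 73 holds -> k = 17 * 2 + 1 = 35, acc = 25 + 35 = 60.
Iteration 3: 35 < 73 holds -> k = 35 * 2 + 1 = 71, acc = 60 + 71 = 131.
Iteration 4: 71 < 73 holds -> k = 71 * 2 + 1 = 143, acc = 131 + 143 = 274.
Iteration 5: 143 < 73 fails; recursion stops.
SUM(k) = 8 + 17 + 35 + 71 + 143 = 274.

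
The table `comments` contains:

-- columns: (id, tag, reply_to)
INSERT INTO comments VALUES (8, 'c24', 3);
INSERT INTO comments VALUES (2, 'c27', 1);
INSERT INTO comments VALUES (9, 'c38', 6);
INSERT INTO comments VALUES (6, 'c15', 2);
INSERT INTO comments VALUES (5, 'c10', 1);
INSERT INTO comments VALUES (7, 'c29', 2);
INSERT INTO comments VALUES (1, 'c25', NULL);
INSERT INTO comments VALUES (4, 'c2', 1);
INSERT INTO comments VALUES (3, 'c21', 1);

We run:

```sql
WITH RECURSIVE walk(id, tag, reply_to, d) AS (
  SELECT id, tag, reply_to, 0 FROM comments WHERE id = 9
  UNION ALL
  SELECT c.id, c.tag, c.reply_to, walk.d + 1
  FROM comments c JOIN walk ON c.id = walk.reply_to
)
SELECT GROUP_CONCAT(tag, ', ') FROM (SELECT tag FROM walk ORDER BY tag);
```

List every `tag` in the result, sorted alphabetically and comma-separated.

Base: id=9 (c38), reply_to=6, d 0.
Iteration 1: join on id=6 -> c15 (id 6, reply_to=2, d 1).
Iteration 2: join on id=2 -> c27 (id 2, reply_to=1, d 2).
Iteration 3: join on id=1 -> c25 (id 1, reply_to=NULL, d 3).
Iteration 4: reply_to is NULL; no match; recursion stops.

c15, c25, c27, c38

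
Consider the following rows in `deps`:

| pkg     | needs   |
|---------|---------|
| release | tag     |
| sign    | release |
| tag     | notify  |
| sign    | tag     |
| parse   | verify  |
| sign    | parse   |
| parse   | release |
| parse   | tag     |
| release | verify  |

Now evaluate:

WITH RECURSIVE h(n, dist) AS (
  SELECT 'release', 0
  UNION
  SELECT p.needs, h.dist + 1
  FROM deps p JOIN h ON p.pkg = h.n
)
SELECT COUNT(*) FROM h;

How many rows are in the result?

Base: (release, dist=0).
Iteration 1: edges from {release} -> (tag, dist=1), (verify, dist=1).
Iteration 2: edges from {tag,verify} -> (notify, dist=2).
Iteration 3: no outgoing edges from {notify}; recursion stops.
Total rows emitted: 4.

4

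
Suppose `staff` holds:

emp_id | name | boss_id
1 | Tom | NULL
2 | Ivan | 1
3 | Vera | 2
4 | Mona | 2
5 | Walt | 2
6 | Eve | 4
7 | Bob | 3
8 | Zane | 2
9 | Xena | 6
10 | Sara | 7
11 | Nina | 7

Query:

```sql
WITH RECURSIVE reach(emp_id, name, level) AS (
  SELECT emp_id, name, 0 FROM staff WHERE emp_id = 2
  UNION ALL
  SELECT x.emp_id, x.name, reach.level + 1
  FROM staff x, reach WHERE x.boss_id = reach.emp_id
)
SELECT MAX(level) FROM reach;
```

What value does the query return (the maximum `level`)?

Base: emp_id=2 (Ivan) at level 0.
Iteration 1: rows with boss_id in {2} -> Vera (id 3, level 1), Mona (id 4, level 1), Walt (id 5, level 1), Zane (id 8, level 1).
Iteration 2: rows with boss_id in {3,4,5,8} -> Eve (id 6, level 2), Bob (id 7, level 2).
Iteration 3: rows with boss_id in {6,7} -> Xena (id 9, level 3), Sara (id 10, level 3), Nina (id 11, level 3).
Iteration 4: no rows with boss_id in {9,10,11}; recursion stops.
level values: 0, 1, 1, 1, 1, 2, 2, 3, 3, 3; the maximum is 3.

3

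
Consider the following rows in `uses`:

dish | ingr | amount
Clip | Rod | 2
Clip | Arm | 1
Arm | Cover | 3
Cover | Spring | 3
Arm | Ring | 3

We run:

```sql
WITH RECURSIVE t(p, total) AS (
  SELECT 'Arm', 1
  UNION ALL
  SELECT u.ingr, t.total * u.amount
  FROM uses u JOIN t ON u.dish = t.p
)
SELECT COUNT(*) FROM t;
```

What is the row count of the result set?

4

Base: (Arm, total=1).
Iteration 1: components of {Arm} -> Cover = 1*3 = 3, Ring = 1*3 = 3.
Iteration 2: components of {Cover,Ring} -> Spring = 3*3 = 9.
Iteration 3: no further components; recursion stops.
Total rows emitted: 4.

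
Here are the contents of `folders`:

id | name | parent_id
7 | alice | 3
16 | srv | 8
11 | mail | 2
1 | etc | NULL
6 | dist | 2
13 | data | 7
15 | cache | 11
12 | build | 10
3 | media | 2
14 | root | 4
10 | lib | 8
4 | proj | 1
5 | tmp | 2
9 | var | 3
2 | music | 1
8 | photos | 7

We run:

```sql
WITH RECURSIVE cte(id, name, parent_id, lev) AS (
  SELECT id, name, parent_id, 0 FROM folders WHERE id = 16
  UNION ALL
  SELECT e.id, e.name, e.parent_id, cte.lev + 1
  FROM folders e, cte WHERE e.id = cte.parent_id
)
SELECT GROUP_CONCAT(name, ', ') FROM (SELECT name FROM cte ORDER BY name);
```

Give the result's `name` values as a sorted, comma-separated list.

alice, etc, media, music, photos, srv

Base: id=16 (srv), parent_id=8, lev 0.
Iteration 1: join on id=8 -> photos (id 8, parent_id=7, lev 1).
Iteration 2: join on id=7 -> alice (id 7, parent_id=3, lev 2).
Iteration 3: join on id=3 -> media (id 3, parent_id=2, lev 3).
Iteration 4: join on id=2 -> music (id 2, parent_id=1, lev 4).
Iteration 5: join on id=1 -> etc (id 1, parent_id=NULL, lev 5).
Iteration 6: parent_id is NULL; no match; recursion stops.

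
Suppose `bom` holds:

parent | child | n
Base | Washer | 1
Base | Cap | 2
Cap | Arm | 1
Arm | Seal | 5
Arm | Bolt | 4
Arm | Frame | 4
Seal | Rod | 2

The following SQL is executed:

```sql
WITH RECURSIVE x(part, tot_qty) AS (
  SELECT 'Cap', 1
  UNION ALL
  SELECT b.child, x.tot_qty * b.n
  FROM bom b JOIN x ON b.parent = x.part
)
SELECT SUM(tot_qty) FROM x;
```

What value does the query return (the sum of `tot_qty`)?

Base: (Cap, tot_qty=1).
Iteration 1: components of {Cap} -> Arm = 1*1 = 1.
Iteration 2: components of {Arm} -> Bolt = 1*4 = 4, Frame = 1*4 = 4, Seal = 1*5 = 5.
Iteration 3: components of {Bolt,Frame,Seal} -> Rod = 5*2 = 10.
Iteration 4: no further components; recursion stops.
SUM(tot_qty) = 1 + 1 + 5 + 4 + 4 + 10 = 25.

25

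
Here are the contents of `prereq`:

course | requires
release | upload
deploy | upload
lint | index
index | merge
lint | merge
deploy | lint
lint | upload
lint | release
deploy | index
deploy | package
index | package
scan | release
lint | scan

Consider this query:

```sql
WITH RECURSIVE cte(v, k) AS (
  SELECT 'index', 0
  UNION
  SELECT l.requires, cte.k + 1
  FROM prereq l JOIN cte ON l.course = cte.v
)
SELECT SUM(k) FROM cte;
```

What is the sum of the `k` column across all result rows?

2

Base: (index, k=0).
Iteration 1: edges from {index} -> (merge, k=1), (package, k=1).
Iteration 2: no outgoing edges from {merge,package}; recursion stops.
SUM(k) = 0 + 1 + 1 = 2.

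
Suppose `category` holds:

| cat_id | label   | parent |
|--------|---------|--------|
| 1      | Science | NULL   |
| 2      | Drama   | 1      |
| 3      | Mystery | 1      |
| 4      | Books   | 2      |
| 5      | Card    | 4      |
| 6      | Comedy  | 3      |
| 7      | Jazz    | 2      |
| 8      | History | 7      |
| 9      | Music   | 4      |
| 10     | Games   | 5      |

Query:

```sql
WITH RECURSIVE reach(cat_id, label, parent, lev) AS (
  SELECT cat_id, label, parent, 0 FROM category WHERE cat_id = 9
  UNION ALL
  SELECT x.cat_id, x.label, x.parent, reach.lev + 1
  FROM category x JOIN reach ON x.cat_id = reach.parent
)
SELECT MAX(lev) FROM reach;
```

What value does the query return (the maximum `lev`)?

Base: cat_id=9 (Music), parent=4, lev 0.
Iteration 1: join on cat_id=4 -> Books (id 4, parent=2, lev 1).
Iteration 2: join on cat_id=2 -> Drama (id 2, parent=1, lev 2).
Iteration 3: join on cat_id=1 -> Science (id 1, parent=NULL, lev 3).
Iteration 4: parent is NULL; no match; recursion stops.
lev values: 0, 1, 2, 3; the maximum is 3.

3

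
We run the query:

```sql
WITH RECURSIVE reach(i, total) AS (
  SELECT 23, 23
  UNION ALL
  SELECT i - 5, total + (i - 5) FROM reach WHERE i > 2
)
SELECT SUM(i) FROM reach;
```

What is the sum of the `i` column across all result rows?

63

Base: i=23, total=23.
Iteration 1: 23 > 2 holds -> i = 23 - 5 = 18, total = 23 + 18 = 41.
Iteration 2: 18 > 2 holds -> i = 18 - 5 = 13, total = 41 + 13 = 54.
Iteration 3: 13 > 2 holds -> i = 13 - 5 = 8, total = 54 + 8 = 62.
Iteration 4: 8 > 2 holds -> i = 8 - 5 = 3, total = 62 + 3 = 65.
Iteration 5: 3 > 2 holds -> i = 3 - 5 = -2, total = 65 + -2 = 63.
Iteration 6: -2 > 2 fails; recursion stops.
SUM(i) = 23 + 18 + 13 + 8 + 3 + -2 = 63.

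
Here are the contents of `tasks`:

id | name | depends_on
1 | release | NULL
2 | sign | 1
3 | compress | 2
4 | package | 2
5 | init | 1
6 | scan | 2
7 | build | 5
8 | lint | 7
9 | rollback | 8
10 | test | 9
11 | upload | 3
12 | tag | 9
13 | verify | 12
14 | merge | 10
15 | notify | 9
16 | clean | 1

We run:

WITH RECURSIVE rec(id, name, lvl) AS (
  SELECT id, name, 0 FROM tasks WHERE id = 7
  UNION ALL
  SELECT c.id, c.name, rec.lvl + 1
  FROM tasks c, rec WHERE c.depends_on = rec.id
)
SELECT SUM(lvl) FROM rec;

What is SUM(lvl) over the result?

Base: id=7 (build) at lvl 0.
Iteration 1: rows with depends_on in {7} -> lint (id 8, lvl 1).
Iteration 2: rows with depends_on in {8} -> rollback (id 9, lvl 2).
Iteration 3: rows with depends_on in {9} -> test (id 10, lvl 3), tag (id 12, lvl 3), notify (id 15, lvl 3).
Iteration 4: rows with depends_on in {10,12,15} -> verify (id 13, lvl 4), merge (id 14, lvl 4).
Iteration 5: no rows with depends_on in {13,14}; recursion stops.
SUM(lvl) = 0 + 1 + 2 + 3 + 3 + 3 + 4 + 4 = 20.

20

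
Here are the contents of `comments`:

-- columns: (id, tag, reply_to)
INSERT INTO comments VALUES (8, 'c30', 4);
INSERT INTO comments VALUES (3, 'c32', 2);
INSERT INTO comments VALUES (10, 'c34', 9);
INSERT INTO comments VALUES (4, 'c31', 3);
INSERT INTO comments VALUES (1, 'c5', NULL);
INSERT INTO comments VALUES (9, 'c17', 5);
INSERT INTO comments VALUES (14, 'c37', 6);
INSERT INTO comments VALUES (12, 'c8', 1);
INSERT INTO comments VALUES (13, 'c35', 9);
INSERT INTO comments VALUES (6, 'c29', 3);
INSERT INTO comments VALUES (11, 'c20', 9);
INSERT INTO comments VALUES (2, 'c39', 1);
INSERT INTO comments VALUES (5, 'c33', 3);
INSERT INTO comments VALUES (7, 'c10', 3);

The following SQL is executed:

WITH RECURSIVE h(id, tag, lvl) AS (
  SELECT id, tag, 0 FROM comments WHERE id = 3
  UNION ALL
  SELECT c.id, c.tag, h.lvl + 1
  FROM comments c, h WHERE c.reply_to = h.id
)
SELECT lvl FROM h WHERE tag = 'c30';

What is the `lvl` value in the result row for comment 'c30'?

2

Base: id=3 (c32) at lvl 0.
Iteration 1: rows with reply_to in {3} -> c31 (id 4, lvl 1), c33 (id 5, lvl 1), c29 (id 6, lvl 1), c10 (id 7, lvl 1).
Iteration 2: rows with reply_to in {4,5,6,7} -> c30 (id 8, lvl 2), c17 (id 9, lvl 2), c37 (id 14, lvl 2).
Iteration 3: rows with reply_to in {8,9,14} -> c34 (id 10, lvl 3), c20 (id 11, lvl 3), c35 (id 13, lvl 3).
Iteration 4: no rows with reply_to in {10,11,13}; recursion stops.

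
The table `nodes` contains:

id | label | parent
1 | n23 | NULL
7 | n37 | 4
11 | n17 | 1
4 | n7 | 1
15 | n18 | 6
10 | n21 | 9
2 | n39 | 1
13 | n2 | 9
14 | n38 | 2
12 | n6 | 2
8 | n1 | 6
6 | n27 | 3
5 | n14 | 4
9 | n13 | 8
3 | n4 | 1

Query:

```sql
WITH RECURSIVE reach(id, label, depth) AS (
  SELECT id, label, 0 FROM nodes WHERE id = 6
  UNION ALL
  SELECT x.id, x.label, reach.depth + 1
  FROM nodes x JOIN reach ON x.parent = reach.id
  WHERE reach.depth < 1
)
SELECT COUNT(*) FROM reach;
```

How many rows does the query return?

3

Base: id=6 (n27) at depth 0.
Iteration 1: rows with parent in {6} -> n1 (id 8, depth 1), n18 (id 15, depth 1).
Iteration 2: depth < 1 fails for all current rows; recursion stops.
Total rows emitted: 3.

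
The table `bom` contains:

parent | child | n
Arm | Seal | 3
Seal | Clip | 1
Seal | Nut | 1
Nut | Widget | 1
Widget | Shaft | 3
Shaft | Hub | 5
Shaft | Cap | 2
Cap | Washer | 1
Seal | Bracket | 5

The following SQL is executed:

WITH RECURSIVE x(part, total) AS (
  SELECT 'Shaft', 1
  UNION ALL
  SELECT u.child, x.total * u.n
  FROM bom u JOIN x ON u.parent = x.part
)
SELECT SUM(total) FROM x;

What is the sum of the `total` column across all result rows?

Base: (Shaft, total=1).
Iteration 1: components of {Shaft} -> Cap = 1*2 = 2, Hub = 1*5 = 5.
Iteration 2: components of {Cap,Hub} -> Washer = 2*1 = 2.
Iteration 3: no further components; recursion stops.
SUM(total) = 1 + 5 + 2 + 2 = 10.

10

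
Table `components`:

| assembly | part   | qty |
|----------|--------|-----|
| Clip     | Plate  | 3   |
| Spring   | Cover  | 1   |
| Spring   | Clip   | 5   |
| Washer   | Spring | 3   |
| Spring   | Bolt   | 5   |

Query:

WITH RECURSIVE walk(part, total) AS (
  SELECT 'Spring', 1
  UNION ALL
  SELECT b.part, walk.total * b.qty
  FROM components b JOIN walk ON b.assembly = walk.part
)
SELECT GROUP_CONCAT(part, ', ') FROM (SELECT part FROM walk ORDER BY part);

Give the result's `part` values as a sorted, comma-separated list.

Base: (Spring, total=1).
Iteration 1: components of {Spring} -> Bolt = 1*5 = 5, Clip = 1*5 = 5, Cover = 1*1 = 1.
Iteration 2: components of {Bolt,Clip,Cover} -> Plate = 5*3 = 15.
Iteration 3: no further components; recursion stops.

Bolt, Clip, Cover, Plate, Spring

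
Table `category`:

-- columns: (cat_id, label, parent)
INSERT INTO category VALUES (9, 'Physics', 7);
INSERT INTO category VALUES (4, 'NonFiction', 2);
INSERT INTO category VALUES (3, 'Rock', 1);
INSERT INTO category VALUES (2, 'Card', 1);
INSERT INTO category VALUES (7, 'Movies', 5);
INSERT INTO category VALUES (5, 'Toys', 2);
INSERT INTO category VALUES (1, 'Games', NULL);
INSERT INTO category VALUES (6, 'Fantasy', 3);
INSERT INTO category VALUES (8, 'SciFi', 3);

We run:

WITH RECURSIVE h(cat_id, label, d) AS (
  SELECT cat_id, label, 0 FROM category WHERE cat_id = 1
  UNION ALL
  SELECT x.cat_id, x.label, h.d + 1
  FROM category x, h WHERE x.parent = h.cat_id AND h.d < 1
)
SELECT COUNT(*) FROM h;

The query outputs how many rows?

Base: cat_id=1 (Games) at d 0.
Iteration 1: rows with parent in {1} -> Card (id 2, d 1), Rock (id 3, d 1).
Iteration 2: d < 1 fails for all current rows; recursion stops.
Total rows emitted: 3.

3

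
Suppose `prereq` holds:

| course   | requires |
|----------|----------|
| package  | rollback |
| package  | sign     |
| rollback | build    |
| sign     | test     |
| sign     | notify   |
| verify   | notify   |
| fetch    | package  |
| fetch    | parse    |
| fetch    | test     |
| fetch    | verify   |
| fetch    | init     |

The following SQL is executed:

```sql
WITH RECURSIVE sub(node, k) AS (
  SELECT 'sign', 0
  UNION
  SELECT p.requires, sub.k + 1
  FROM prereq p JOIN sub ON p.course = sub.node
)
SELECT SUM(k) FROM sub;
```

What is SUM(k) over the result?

Base: (sign, k=0).
Iteration 1: edges from {sign} -> (notify, k=1), (test, k=1).
Iteration 2: no outgoing edges from {notify,test}; recursion stops.
SUM(k) = 0 + 1 + 1 = 2.

2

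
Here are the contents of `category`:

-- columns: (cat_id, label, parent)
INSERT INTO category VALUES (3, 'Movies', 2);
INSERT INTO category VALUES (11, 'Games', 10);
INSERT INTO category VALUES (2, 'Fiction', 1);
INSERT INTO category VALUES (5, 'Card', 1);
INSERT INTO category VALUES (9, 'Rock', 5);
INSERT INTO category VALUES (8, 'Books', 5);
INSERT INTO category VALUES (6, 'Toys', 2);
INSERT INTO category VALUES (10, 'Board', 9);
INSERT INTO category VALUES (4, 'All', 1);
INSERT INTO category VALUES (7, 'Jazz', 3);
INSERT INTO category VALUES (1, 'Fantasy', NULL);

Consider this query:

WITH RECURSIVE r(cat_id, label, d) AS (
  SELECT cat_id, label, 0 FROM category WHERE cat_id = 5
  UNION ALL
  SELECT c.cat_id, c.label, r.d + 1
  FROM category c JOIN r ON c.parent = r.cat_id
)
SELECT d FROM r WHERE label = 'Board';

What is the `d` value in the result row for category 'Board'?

Base: cat_id=5 (Card) at d 0.
Iteration 1: rows with parent in {5} -> Books (id 8, d 1), Rock (id 9, d 1).
Iteration 2: rows with parent in {8,9} -> Board (id 10, d 2).
Iteration 3: rows with parent in {10} -> Games (id 11, d 3).
Iteration 4: no rows with parent in {11}; recursion stops.

2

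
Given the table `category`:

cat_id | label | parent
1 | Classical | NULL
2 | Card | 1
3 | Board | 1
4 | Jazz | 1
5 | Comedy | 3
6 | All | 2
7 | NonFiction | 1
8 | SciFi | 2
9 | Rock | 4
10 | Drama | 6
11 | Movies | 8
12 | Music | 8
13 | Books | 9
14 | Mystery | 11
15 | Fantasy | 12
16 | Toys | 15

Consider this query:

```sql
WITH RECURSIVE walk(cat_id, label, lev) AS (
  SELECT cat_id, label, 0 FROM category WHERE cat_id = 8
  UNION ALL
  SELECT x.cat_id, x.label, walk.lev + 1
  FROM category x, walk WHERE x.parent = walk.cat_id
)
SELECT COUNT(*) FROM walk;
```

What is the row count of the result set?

Base: cat_id=8 (SciFi) at lev 0.
Iteration 1: rows with parent in {8} -> Movies (id 11, lev 1), Music (id 12, lev 1).
Iteration 2: rows with parent in {11,12} -> Mystery (id 14, lev 2), Fantasy (id 15, lev 2).
Iteration 3: rows with parent in {14,15} -> Toys (id 16, lev 3).
Iteration 4: no rows with parent in {16}; recursion stops.
Total rows emitted: 6.

6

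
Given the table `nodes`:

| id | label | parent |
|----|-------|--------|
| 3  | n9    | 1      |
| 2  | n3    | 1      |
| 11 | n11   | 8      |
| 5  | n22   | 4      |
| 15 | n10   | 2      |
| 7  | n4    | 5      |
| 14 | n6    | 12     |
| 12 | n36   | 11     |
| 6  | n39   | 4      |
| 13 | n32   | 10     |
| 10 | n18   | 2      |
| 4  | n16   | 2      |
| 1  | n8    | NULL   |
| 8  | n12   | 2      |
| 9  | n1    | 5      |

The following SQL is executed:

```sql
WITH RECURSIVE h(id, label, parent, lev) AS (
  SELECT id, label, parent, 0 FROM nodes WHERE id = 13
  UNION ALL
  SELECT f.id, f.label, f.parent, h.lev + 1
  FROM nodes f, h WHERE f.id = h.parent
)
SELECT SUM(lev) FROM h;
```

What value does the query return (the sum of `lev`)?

6

Base: id=13 (n32), parent=10, lev 0.
Iteration 1: join on id=10 -> n18 (id 10, parent=2, lev 1).
Iteration 2: join on id=2 -> n3 (id 2, parent=1, lev 2).
Iteration 3: join on id=1 -> n8 (id 1, parent=NULL, lev 3).
Iteration 4: parent is NULL; no match; recursion stops.
SUM(lev) = 0 + 1 + 2 + 3 = 6.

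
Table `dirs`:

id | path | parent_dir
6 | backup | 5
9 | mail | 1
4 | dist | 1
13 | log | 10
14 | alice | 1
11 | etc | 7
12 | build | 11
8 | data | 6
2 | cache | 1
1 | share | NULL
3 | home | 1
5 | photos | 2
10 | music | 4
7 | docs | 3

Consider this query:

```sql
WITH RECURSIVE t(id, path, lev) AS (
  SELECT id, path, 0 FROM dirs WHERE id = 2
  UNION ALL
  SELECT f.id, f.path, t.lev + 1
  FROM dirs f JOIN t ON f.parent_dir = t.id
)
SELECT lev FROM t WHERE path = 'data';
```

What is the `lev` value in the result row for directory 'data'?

Base: id=2 (cache) at lev 0.
Iteration 1: rows with parent_dir in {2} -> photos (id 5, lev 1).
Iteration 2: rows with parent_dir in {5} -> backup (id 6, lev 2).
Iteration 3: rows with parent_dir in {6} -> data (id 8, lev 3).
Iteration 4: no rows with parent_dir in {8}; recursion stops.

3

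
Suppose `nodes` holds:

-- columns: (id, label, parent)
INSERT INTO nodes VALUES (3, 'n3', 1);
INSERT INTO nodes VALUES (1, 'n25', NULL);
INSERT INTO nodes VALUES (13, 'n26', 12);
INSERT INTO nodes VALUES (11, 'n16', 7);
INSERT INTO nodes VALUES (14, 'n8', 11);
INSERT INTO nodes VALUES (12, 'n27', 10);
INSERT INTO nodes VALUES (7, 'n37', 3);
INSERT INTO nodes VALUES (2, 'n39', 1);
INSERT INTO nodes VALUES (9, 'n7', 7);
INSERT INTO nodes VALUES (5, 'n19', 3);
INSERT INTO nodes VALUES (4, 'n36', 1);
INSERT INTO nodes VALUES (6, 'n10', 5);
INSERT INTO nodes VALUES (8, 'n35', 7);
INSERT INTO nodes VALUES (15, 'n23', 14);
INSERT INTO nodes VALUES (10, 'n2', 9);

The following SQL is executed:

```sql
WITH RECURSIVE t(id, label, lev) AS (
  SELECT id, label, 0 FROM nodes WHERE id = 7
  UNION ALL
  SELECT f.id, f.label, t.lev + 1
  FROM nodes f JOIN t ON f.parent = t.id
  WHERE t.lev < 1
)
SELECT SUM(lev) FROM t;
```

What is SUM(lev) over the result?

Base: id=7 (n37) at lev 0.
Iteration 1: rows with parent in {7} -> n35 (id 8, lev 1), n7 (id 9, lev 1), n16 (id 11, lev 1).
Iteration 2: lev < 1 fails for all current rows; recursion stops.
SUM(lev) = 0 + 1 + 1 + 1 = 3.

3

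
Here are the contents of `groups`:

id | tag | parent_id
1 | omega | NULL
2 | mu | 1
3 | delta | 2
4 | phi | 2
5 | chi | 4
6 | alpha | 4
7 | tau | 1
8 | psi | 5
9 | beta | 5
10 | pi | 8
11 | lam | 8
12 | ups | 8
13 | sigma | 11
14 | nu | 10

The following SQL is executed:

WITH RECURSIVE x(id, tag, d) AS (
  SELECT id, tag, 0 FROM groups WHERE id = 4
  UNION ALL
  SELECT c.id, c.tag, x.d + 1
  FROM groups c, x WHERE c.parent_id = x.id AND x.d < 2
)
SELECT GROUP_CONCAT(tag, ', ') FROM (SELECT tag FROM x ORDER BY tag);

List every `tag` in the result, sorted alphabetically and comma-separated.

alpha, beta, chi, phi, psi

Base: id=4 (phi) at d 0.
Iteration 1: rows with parent_id in {4} -> chi (id 5, d 1), alpha (id 6, d 1).
Iteration 2: rows with parent_id in {5,6} -> psi (id 8, d 2), beta (id 9, d 2).
Iteration 3: d < 2 fails for all current rows; recursion stops.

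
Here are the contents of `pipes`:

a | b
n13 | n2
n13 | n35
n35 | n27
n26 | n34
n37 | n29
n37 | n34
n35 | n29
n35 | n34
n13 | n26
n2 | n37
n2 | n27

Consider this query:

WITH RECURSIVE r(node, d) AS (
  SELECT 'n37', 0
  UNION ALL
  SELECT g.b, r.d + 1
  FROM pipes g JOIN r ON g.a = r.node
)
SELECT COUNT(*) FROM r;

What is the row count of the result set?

Base: (n37, d=0).
Iteration 1: edges from {n37} -> (n29, d=1), (n34, d=1).
Iteration 2: no outgoing edges from {n29,n34}; recursion stops.
Total rows emitted: 3.

3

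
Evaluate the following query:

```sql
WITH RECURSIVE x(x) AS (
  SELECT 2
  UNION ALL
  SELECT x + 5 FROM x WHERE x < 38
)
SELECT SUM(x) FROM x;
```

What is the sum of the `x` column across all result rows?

198

Base: x=2.
Iteration 1: 2 < 38 holds -> x = 2 + 5 = 7.
Iteration 2: 7 < 38 holds -> x = 7 + 5 = 12.
Iteration 3: 12 < 38 holds -> x = 12 + 5 = 17.
Iteration 4: 17 < 38 holds -> x = 17 + 5 = 22.
Iteration 5: 22 < 38 holds -> x = 22 + 5 = 27.
Iteration 6: 27 < 38 holds -> x = 27 + 5 = 32.
Iteration 7: 32 < 38 holds -> x = 32 + 5 = 37.
Iteration 8: 37 < 38 holds -> x = 37 + 5 = 42.
Iteration 9: 42 < 38 fails; recursion stops.
SUM(x) = 2 + 7 + 12 + 17 + 22 + 27 + 32 + 37 + 42 = 198.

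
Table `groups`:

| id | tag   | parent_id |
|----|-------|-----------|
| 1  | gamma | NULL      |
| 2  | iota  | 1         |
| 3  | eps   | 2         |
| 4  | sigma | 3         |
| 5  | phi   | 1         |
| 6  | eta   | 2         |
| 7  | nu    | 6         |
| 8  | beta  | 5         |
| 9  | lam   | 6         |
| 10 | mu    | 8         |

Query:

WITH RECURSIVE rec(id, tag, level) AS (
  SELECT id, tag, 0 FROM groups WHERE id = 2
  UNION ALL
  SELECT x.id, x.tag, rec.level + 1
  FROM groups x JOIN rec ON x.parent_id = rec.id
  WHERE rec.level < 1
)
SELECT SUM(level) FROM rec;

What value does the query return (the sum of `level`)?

2

Base: id=2 (iota) at level 0.
Iteration 1: rows with parent_id in {2} -> eps (id 3, level 1), eta (id 6, level 1).
Iteration 2: level < 1 fails for all current rows; recursion stops.
SUM(level) = 0 + 1 + 1 = 2.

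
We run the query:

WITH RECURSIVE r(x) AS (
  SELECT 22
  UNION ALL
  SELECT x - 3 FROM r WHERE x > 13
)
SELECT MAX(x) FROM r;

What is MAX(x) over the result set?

Base: x=22.
Iteration 1: 22 > 13 holds -> x = 22 - 3 = 19.
Iteration 2: 19 > 13 holds -> x = 19 - 3 = 16.
Iteration 3: 16 > 13 holds -> x = 16 - 3 = 13.
Iteration 4: 13 > 13 fails; recursion stops.
x values: 22, 19, 16, 13; the maximum is 22.

22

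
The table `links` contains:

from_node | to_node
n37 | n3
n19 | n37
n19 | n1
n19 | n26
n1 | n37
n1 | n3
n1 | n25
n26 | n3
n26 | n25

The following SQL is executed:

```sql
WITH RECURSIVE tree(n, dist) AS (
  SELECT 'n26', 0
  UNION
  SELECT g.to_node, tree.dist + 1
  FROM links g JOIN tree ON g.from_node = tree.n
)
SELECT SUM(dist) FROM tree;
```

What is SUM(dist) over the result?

Base: (n26, dist=0).
Iteration 1: edges from {n26} -> (n25, dist=1), (n3, dist=1).
Iteration 2: no outgoing edges from {n25,n3}; recursion stops.
SUM(dist) = 0 + 1 + 1 = 2.

2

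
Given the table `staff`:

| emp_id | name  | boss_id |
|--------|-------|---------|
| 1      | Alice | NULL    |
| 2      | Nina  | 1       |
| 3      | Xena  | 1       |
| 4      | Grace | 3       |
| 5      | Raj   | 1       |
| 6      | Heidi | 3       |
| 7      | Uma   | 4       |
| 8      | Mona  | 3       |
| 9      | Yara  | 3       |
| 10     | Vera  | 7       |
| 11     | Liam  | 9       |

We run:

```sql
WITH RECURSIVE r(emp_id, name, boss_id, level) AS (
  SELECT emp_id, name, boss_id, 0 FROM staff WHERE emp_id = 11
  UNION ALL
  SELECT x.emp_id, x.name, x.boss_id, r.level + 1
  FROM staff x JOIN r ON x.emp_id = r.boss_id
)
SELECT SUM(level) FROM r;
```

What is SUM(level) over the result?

Base: emp_id=11 (Liam), boss_id=9, level 0.
Iteration 1: join on emp_id=9 -> Yara (id 9, boss_id=3, level 1).
Iteration 2: join on emp_id=3 -> Xena (id 3, boss_id=1, level 2).
Iteration 3: join on emp_id=1 -> Alice (id 1, boss_id=NULL, level 3).
Iteration 4: boss_id is NULL; no match; recursion stops.
SUM(level) = 0 + 1 + 2 + 3 = 6.

6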